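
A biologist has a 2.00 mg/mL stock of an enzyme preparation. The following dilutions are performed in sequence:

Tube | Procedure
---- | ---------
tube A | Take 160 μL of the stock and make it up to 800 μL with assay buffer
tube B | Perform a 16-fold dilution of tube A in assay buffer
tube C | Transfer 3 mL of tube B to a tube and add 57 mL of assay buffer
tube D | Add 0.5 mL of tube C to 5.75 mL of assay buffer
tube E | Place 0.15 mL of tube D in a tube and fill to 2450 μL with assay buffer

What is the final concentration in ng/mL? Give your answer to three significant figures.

Step 1: 160 μL brought to 800 μL → factor 800/160 = 5
Step 2: 16-fold → factor 16
Step 3: 3 mL + 57 mL = 60 mL total → factor 60/3 = 20
Step 4: 0.5 mL + 5.75 mL = 6.25 mL total → factor 6.25/0.5 = 12.5
Step 5: 0.15 mL brought to 2450 μL → factor 2.45/0.15 = 16.333
Overall dilution factor = 5 × 16 × 20 × 12.5 × 16.333 = 3.2667 × 10^5
Final = 2.00 mg/mL / 3.2667 × 10^5 = 6.122 × 10^-6 mg/mL = 6.12 ng/mL

6.12 ng/mL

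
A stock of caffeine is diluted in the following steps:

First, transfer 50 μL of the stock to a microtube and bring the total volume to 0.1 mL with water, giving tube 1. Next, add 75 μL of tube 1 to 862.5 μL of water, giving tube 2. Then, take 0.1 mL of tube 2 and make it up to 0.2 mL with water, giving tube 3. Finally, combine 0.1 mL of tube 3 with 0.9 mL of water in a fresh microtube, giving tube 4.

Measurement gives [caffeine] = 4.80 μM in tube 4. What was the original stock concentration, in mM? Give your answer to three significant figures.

2.40 mM

Step 1: 50 μL brought to 0.1 mL → factor 100/50 = 2
Step 2: 75 μL + 862.5 μL = 937.5 μL total → factor 937.5/75 = 12.5
Step 3: 0.1 mL brought to 0.2 mL → factor 0.2/0.1 = 2
Step 4: 0.1 mL + 0.9 mL = 1 mL total → factor 1/0.1 = 10
Overall dilution factor = 2 × 12.5 × 2 × 10 = 500
Stock = 4.80 μM × 500 = 2400 μM = 2.40 mM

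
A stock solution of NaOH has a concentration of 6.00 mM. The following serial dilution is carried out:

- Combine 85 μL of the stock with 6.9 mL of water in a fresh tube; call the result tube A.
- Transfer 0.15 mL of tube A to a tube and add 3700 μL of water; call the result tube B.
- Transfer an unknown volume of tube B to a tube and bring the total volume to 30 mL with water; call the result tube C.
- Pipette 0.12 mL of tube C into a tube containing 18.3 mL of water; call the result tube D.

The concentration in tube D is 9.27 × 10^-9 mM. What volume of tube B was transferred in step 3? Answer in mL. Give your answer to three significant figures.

Step 1: 85 μL + 6.9 mL = 6985 μL total → factor 6985/85 = 82.176
Step 2: 0.15 mL + 3700 μL = 3.85 mL total → factor 3.85/0.15 = 25.667
Step 3: v brought to 30 mL → factor = 30 mL/v
Step 4: 0.12 mL + 18.3 mL = 18.42 mL total → factor 18.42/0.12 = 153.5
Product of known-step factors = 3.2376 × 10^5
Overall factor = 6.00 mM / (9.27 × 10^-9 mM) = 6.4725 × 10^8
Step-3 factor = 6.4725 × 10^8 / 3.2376 × 10^5 = 1999.2
v = 30 mL / 1999.2 = 0.0150 mL

0.0150 mL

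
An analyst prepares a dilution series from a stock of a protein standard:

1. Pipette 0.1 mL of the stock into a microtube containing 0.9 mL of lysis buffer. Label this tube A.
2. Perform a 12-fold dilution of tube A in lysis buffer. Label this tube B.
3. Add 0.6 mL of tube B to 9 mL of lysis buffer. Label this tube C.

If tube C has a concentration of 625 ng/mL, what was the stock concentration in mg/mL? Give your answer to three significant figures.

Step 1: 0.1 mL + 0.9 mL = 1 mL total → factor 1/0.1 = 10
Step 2: 12-fold → factor 12
Step 3: 0.6 mL + 9 mL = 9.6 mL total → factor 9.6/0.6 = 16
Overall dilution factor = 10 × 12 × 16 = 1920
Stock = 625 ng/mL × 1920 = 1.200 × 10^6 ng/mL = 1.20 mg/mL

1.20 mg/mL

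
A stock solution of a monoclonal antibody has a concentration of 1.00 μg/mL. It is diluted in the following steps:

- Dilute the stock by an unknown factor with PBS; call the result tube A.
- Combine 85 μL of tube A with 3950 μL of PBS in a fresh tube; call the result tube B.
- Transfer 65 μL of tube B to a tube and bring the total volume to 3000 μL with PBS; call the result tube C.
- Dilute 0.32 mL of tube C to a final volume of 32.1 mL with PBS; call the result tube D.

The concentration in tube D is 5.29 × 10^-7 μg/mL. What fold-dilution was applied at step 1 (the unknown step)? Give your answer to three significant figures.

Step 1: unknown factor x
Step 2: 85 μL + 3950 μL = 4035 μL total → factor 4035/85 = 47.471
Step 3: 65 μL brought to 3000 μL → factor 3000/65 = 46.154
Step 4: 0.32 mL brought to 32.1 mL → factor 32.1/0.32 = 100.31
Product of known-step factors = 2.1978 × 10^5
Overall factor = 1.00 μg/mL / (5.29 × 10^-7 μg/mL) = 1.8904 × 10^6
x = 1.8904 × 10^6 / 2.1978 × 10^5 = 8.60

8.60-fold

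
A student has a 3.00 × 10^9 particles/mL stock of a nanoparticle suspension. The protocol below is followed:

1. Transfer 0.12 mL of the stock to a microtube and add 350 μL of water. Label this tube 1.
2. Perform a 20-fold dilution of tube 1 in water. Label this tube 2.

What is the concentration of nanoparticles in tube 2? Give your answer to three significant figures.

Step 1: 0.12 mL + 350 μL = 0.47 mL total → factor 0.47/0.12 = 3.9167
Step 2: 20-fold → factor 20
Overall dilution factor = 3.9167 × 20 = 78.333
Final = 3.00 × 10^9 particles/mL / 78.333 = 3.83 × 10^7 particles/mL

3.83 × 10^7 particles/mL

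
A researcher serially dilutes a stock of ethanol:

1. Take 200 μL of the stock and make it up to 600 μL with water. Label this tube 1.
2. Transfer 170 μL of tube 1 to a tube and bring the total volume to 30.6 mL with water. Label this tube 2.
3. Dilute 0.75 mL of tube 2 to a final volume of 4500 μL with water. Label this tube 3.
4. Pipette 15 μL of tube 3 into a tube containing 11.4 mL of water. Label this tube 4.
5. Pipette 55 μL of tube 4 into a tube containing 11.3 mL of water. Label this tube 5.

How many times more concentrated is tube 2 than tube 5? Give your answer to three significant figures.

Step 1: 200 μL brought to 600 μL → factor 600/200 = 3
Step 2: 170 μL brought to 30.6 mL → factor 30600/170 = 180
Step 3: 0.75 mL brought to 4500 μL → factor 4.5/0.75 = 6
Step 4: 15 μL + 11.4 mL = 11415 μL total → factor 11415/15 = 761
Step 5: 55 μL + 11.3 mL = 11355 μL total → factor 11355/55 = 206.45
Dilution factor to tube 2 = 540; to tube 5 = 5.0904 × 10^8
[tube 2]/[tube 5] = (factor to tube 5)/(factor to tube 2) = 5.0904 × 10^8/540 = 9.43 × 10^5

9.43 × 10^5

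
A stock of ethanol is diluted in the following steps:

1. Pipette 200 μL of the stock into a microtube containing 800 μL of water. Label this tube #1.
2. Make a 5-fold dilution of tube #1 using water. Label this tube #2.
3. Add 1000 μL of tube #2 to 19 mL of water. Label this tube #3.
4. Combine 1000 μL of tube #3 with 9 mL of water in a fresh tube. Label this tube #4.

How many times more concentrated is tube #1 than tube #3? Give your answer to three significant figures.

100

Step 1: 200 μL + 800 μL = 1000 μL total → factor 1000/200 = 5
Step 2: 5-fold → factor 5
Step 3: 1000 μL + 19 mL = 20000 μL total → factor 20000/1000 = 20
Dilution factor to tube #1 = 5; to tube #3 = 500
[tube #1]/[tube #3] = (factor to tube #3)/(factor to tube #1) = 500/5 = 100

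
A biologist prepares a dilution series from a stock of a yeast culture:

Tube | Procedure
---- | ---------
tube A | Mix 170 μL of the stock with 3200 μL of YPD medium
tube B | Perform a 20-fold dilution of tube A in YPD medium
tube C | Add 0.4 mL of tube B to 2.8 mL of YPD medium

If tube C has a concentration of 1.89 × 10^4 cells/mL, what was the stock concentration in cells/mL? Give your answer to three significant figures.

Step 1: 170 μL + 3200 μL = 3370 μL total → factor 3370/170 = 19.824
Step 2: 20-fold → factor 20
Step 3: 0.4 mL + 2.8 mL = 3.2 mL total → factor 3.2/0.4 = 8
Overall dilution factor = 19.824 × 20 × 8 = 3171.8
Stock = 1.89 × 10^4 cells/mL × 3171.8 = 5.99 × 10^7 cells/mL

5.99 × 10^7 cells/mL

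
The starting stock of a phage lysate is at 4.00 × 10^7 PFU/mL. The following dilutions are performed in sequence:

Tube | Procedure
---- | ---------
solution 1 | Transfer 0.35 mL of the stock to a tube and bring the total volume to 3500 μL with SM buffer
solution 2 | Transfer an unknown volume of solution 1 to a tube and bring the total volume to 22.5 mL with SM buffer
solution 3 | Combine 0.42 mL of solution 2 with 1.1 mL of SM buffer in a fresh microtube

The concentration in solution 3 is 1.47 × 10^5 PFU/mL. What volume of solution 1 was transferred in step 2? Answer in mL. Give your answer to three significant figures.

2.99 mL

Step 1: 0.35 mL brought to 3500 μL → factor 3.5/0.35 = 10
Step 2: v brought to 22.5 mL → factor = 22.5 mL/v
Step 3: 0.42 mL + 1.1 mL = 1.52 mL total → factor 1.52/0.42 = 3.619
Product of known-step factors = 36.19
Overall factor = 4.00 × 10^7 PFU/mL / (1.47 × 10^5 PFU/mL) = 272.11
Step-2 factor = 272.11 / 36.19 = 7.5188
v = 22.5 mL / 7.5188 = 2.99 mL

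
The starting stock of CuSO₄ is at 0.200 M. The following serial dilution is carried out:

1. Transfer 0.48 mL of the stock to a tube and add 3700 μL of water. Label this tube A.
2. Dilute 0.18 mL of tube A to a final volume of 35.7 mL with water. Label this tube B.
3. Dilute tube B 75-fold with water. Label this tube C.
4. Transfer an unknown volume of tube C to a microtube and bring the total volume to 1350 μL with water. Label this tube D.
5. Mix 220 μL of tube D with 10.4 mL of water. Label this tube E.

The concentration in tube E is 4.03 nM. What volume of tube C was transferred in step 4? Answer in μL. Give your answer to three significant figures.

Step 1: 0.48 mL + 3700 μL = 4.18 mL total → factor 4.18/0.48 = 8.7083
Step 2: 0.18 mL brought to 35.7 mL → factor 35.7/0.18 = 198.33
Step 3: 75-fold → factor 75
Step 4: v brought to 1350 μL → factor = 1350 μL/v
Step 5: 220 μL + 10.4 mL = 10620 μL total → factor 10620/220 = 48.273
Product of known-step factors = 6.2531 × 10^6
Overall factor = 0.200 M / (4.03 nM) = 4.9628 × 10^7
Step-4 factor = 4.9628 × 10^7 / 6.2531 × 10^6 = 7.9365
v = 1350 μL / 7.9365 = 170 μL

170 μL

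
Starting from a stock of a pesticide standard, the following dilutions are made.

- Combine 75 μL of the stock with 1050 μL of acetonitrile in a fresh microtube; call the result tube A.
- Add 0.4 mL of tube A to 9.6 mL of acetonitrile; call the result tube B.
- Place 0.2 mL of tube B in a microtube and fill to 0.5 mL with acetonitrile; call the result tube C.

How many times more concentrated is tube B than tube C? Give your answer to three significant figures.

Step 1: 75 μL + 1050 μL = 1125 μL total → factor 1125/75 = 15
Step 2: 0.4 mL + 9.6 mL = 10 mL total → factor 10/0.4 = 25
Step 3: 0.2 mL brought to 0.5 mL → factor 0.5/0.2 = 2.5
Dilution factor to tube B = 375; to tube C = 937.5
[tube B]/[tube C] = (factor to tube C)/(factor to tube B) = 937.5/375 = 2.50

2.50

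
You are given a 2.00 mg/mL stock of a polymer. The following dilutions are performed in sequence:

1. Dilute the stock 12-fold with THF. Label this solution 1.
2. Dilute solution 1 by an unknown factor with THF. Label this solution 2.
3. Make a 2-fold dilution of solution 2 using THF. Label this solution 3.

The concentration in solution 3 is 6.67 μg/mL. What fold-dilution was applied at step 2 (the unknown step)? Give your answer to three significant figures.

Step 1: 12-fold → factor 12
Step 2: unknown factor x
Step 3: 2-fold → factor 2
Product of known-step factors = 24
Overall factor = 2.00 mg/mL / (6.67 μg/mL) = 299.85
x = 299.85 / 24 = 12.5

12.5-fold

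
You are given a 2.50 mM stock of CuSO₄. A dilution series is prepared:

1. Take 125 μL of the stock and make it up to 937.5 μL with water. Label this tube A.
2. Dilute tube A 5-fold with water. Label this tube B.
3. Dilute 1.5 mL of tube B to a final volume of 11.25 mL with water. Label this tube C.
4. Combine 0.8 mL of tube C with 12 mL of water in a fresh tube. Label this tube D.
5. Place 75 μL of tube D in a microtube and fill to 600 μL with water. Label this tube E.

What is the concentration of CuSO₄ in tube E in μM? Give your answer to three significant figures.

0.0694 μM

Step 1: 125 μL brought to 937.5 μL → factor 937.5/125 = 7.5
Step 2: 5-fold → factor 5
Step 3: 1.5 mL brought to 11.25 mL → factor 11.25/1.5 = 7.5
Step 4: 0.8 mL + 12 mL = 12.8 mL total → factor 12.8/0.8 = 16
Step 5: 75 μL brought to 600 μL → factor 600/75 = 8
Overall dilution factor = 7.5 × 5 × 7.5 × 16 × 8 = 36000
Final = 2.50 mM / 36000 = 6.944 × 10^-5 mM = 0.0694 μM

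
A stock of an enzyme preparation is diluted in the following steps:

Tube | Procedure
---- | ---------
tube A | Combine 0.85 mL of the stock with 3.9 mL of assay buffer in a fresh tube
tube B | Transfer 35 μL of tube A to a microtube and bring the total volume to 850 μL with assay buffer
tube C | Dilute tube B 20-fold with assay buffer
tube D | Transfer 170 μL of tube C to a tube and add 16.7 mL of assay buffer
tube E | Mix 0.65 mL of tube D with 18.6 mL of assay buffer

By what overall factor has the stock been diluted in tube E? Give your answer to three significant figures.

7.98 × 10^6

Step 1: 0.85 mL + 3.9 mL = 4.75 mL total → factor 4.75/0.85 = 5.5882
Step 2: 35 μL brought to 850 μL → factor 850/35 = 24.286
Step 3: 20-fold → factor 20
Step 4: 170 μL + 16.7 mL = 16870 μL total → factor 16870/170 = 99.235
Step 5: 0.65 mL + 18.6 mL = 19.25 mL total → factor 19.25/0.65 = 29.615
Overall dilution factor = 5.5882 × 24.286 × 20 × 99.235 × 29.615 = 7.977 × 10^6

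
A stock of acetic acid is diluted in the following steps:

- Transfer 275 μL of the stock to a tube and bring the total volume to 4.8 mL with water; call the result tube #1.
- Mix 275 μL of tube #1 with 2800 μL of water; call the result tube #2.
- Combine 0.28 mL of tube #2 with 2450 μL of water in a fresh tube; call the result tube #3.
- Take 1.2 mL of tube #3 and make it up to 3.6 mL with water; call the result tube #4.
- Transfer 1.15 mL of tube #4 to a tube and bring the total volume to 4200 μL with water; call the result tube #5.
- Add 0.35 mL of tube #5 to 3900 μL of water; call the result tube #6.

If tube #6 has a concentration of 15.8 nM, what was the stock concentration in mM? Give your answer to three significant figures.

Step 1: 275 μL brought to 4.8 mL → factor 4800/275 = 17.455
Step 2: 275 μL + 2800 μL = 3075 μL total → factor 3075/275 = 11.182
Step 3: 0.28 mL + 2450 μL = 2.73 mL total → factor 2.73/0.28 = 9.75
Step 4: 1.2 mL brought to 3.6 mL → factor 3.6/1.2 = 3
Step 5: 1.15 mL brought to 4200 μL → factor 4.2/1.15 = 3.6522
Step 6: 0.35 mL + 3900 μL = 4.25 mL total → factor 4.25/0.35 = 12.143
Overall dilution factor = 17.455 × 11.182 × 9.75 × 3 × 3.6522 × 12.143 = 2.5317 × 10^5
Stock = 15.8 nM × 2.5317 × 10^5 = 4.000 × 10^6 nM = 4.00 mM

4.00 mM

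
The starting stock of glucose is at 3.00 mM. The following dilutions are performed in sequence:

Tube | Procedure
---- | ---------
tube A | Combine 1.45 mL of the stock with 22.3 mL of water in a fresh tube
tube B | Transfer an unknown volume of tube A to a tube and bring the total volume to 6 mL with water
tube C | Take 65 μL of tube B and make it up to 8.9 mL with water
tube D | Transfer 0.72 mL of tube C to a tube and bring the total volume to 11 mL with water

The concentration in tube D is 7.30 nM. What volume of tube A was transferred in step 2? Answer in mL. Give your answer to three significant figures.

Step 1: 1.45 mL + 22.3 mL = 23.75 mL total → factor 23.75/1.45 = 16.379
Step 2: v brought to 6 mL → factor = 6 mL/v
Step 3: 65 μL brought to 8.9 mL → factor 8900/65 = 136.92
Step 4: 0.72 mL brought to 11 mL → factor 11/0.72 = 15.278
Product of known-step factors = 34264
Overall factor = 3.00 mM / (7.30 nM) = 4.1096 × 10^5
Step-2 factor = 4.1096 × 10^5 / 34264 = 11.994
v = 6 mL / 11.994 = 0.500 mL

0.500 mL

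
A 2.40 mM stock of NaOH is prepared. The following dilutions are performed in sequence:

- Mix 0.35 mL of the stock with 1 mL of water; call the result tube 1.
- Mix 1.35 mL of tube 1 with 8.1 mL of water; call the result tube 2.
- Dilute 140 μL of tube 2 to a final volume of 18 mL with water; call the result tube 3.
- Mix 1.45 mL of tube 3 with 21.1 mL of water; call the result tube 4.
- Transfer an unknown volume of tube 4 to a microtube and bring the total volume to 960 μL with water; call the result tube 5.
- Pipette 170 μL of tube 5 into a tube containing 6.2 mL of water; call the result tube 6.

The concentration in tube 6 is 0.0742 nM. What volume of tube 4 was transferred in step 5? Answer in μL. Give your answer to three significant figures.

60.0 μL

Step 1: 0.35 mL + 1 mL = 1.35 mL total → factor 1.35/0.35 = 3.8571
Step 2: 1.35 mL + 8.1 mL = 9.45 mL total → factor 9.45/1.35 = 7
Step 3: 140 μL brought to 18 mL → factor 18000/140 = 128.57
Step 4: 1.45 mL + 21.1 mL = 22.55 mL total → factor 22.55/1.45 = 15.552
Step 5: v brought to 960 μL → factor = 960 μL/v
Step 6: 170 μL + 6.2 mL = 6370 μL total → factor 6370/170 = 37.471
Product of known-step factors = 2.0229 × 10^6
Overall factor = 2.40 mM / (0.0742 nM) = 3.2345 × 10^7
Step-5 factor = 3.2345 × 10^7 / 2.0229 × 10^6 = 15.989
v = 960 μL / 15.989 = 60.0 μL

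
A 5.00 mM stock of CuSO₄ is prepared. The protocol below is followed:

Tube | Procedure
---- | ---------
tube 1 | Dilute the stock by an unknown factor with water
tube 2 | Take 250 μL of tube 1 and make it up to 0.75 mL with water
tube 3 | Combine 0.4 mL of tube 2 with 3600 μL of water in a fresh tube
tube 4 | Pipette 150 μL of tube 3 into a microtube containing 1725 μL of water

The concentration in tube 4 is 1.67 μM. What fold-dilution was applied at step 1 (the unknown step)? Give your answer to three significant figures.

7.98-fold

Step 1: unknown factor x
Step 2: 250 μL brought to 0.75 mL → factor 750/250 = 3
Step 3: 0.4 mL + 3600 μL = 4 mL total → factor 4/0.4 = 10
Step 4: 150 μL + 1725 μL = 1875 μL total → factor 1875/150 = 12.5
Product of known-step factors = 375
Overall factor = 5.00 mM / (1.67 μM) = 2994
x = 2994 / 375 = 7.98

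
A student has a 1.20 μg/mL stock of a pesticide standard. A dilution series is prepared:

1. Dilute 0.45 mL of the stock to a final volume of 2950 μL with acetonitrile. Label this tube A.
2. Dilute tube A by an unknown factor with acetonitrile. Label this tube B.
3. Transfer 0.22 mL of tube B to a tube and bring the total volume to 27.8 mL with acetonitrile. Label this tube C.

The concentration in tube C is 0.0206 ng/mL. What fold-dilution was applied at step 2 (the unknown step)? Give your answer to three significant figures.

Step 1: 0.45 mL brought to 2950 μL → factor 2.95/0.45 = 6.5556
Step 2: unknown factor x
Step 3: 0.22 mL brought to 27.8 mL → factor 27.8/0.22 = 126.36
Product of known-step factors = 828.38
Overall factor = 1.20 μg/mL / (0.0206 ng/mL) = 58252
x = 58252 / 828.38 = 70.3

70.3-fold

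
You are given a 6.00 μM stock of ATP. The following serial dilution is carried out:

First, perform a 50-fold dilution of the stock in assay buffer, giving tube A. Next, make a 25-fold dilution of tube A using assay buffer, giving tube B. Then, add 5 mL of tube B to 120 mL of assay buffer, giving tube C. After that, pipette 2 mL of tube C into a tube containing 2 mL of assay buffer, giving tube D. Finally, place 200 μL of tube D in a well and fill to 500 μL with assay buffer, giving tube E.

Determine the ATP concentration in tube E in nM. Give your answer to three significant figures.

Step 1: 50-fold → factor 50
Step 2: 25-fold → factor 25
Step 3: 5 mL + 120 mL = 125 mL total → factor 125/5 = 25
Step 4: 2 mL + 2 mL = 4 mL total → factor 4/2 = 2
Step 5: 200 μL brought to 500 μL → factor 500/200 = 2.5
Overall dilution factor = 50 × 25 × 25 × 2 × 2.5 = 1.5625 × 10^5
Final = 6.00 μM / 1.5625 × 10^5 = 3.840 × 10^-5 μM = 0.0384 nM

0.0384 nM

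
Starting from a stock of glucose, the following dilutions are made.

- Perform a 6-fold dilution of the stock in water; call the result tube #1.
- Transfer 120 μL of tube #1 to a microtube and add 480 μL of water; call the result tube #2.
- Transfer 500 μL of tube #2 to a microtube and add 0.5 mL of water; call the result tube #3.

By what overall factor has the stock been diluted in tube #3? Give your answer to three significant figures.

Step 1: 6-fold → factor 6
Step 2: 120 μL + 480 μL = 600 μL total → factor 600/120 = 5
Step 3: 500 μL + 0.5 mL = 1000 μL total → factor 1000/500 = 2
Overall dilution factor = 6 × 5 × 2 = 60

60.0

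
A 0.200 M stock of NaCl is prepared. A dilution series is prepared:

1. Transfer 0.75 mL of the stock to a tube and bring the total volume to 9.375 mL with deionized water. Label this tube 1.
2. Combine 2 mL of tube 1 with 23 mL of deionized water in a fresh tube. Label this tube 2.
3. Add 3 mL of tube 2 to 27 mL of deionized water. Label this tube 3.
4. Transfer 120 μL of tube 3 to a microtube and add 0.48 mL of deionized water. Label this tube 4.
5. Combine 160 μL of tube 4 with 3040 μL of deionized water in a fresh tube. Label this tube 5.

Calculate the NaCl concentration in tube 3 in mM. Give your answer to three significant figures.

0.128 mM

Step 1: 0.75 mL brought to 9.375 mL → factor 9.375/0.75 = 12.5
Step 2: 2 mL + 23 mL = 25 mL total → factor 25/2 = 12.5
Step 3: 3 mL + 27 mL = 30 mL total → factor 30/3 = 10
Dilution factor through tube 3 = 12.5 × 12.5 × 10 = 1562.5
[tube 3] = 0.200 M / 1562.5 = 0.0001280 M = 0.128 mM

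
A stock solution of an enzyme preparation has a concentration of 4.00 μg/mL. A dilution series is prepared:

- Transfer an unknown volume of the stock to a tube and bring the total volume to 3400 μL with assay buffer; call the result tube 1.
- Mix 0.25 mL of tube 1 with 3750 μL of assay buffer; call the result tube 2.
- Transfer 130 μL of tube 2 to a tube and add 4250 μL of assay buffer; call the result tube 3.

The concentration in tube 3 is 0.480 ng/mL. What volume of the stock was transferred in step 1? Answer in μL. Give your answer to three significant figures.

Step 1: v brought to 3400 μL → factor = 3400 μL/v
Step 2: 0.25 mL + 3750 μL = 4 mL total → factor 4/0.25 = 16
Step 3: 130 μL + 4250 μL = 4380 μL total → factor 4380/130 = 33.692
Product of known-step factors = 539.08
Overall factor = 4.00 μg/mL / (0.480 ng/mL) = 8333.3
Step-1 factor = 8333.3 / 539.08 = 15.459
v = 3400 μL / 15.459 = 220 μL

220 μL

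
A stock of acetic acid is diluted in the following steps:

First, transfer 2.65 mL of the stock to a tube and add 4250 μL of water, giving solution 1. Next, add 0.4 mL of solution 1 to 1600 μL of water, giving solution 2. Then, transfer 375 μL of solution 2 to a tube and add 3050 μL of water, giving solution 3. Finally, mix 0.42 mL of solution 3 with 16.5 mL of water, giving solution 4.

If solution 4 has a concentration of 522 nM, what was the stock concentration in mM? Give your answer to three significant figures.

2.50 mM

Step 1: 2.65 mL + 4250 μL = 6.9 mL total → factor 6.9/2.65 = 2.6038
Step 2: 0.4 mL + 1600 μL = 2 mL total → factor 2/0.4 = 5
Step 3: 375 μL + 3050 μL = 3425 μL total → factor 3425/375 = 9.1333
Step 4: 0.42 mL + 16.5 mL = 16.92 mL total → factor 16.92/0.42 = 40.286
Overall dilution factor = 2.6038 × 5 × 9.1333 × 40.286 = 4790.2
Stock = 522 nM × 4790.2 = 2.500 × 10^6 nM = 2.50 mM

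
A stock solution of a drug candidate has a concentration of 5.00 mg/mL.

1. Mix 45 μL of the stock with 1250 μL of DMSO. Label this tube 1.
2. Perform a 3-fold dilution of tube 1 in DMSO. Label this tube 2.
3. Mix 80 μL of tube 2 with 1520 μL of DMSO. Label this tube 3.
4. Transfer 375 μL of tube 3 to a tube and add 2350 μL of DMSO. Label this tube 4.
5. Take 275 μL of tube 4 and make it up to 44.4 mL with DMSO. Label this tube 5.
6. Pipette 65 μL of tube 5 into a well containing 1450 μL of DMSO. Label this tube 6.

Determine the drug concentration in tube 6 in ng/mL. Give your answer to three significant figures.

Step 1: 45 μL + 1250 μL = 1295 μL total → factor 1295/45 = 28.778
Step 2: 3-fold → factor 3
Step 3: 80 μL + 1520 μL = 1600 μL total → factor 1600/80 = 20
Step 4: 375 μL + 2350 μL = 2725 μL total → factor 2725/375 = 7.2667
Step 5: 275 μL brought to 44.4 mL → factor 44400/275 = 161.45
Step 6: 65 μL + 1450 μL = 1515 μL total → factor 1515/65 = 23.308
Overall dilution factor = 28.778 × 3 × 20 × 7.2667 × 161.45 × 23.308 = 4.7216 × 10^7
Final = 5.00 mg/mL / 4.7216 × 10^7 = 1.059 × 10^-7 mg/mL = 0.106 ng/mL

0.106 ng/mL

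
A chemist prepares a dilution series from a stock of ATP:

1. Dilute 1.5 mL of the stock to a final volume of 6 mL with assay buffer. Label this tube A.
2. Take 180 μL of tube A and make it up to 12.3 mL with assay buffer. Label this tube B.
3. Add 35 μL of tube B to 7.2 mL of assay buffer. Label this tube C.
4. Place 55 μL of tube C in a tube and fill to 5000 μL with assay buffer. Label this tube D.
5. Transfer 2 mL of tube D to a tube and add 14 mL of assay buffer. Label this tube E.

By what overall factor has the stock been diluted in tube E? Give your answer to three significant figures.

Step 1: 1.5 mL brought to 6 mL → factor 6/1.5 = 4
Step 2: 180 μL brought to 12.3 mL → factor 12300/180 = 68.333
Step 3: 35 μL + 7.2 mL = 7235 μL total → factor 7235/35 = 206.71
Step 4: 55 μL brought to 5000 μL → factor 5000/55 = 90.909
Step 5: 2 mL + 14 mL = 16 mL total → factor 16/2 = 8
Overall dilution factor = 4 × 68.333 × 206.71 × 90.909 × 8 = 4.1092 × 10^7

4.11 × 10^7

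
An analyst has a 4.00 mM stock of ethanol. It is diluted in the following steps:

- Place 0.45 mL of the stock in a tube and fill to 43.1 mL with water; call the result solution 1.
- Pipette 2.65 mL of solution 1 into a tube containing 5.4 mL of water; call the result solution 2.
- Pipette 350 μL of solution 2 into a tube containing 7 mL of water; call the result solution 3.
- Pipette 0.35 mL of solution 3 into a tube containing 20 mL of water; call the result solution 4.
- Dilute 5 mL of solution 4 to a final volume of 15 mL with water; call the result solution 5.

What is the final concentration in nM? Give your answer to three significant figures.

3.75 nM

Step 1: 0.45 mL brought to 43.1 mL → factor 43.1/0.45 = 95.778
Step 2: 2.65 mL + 5.4 mL = 8.05 mL total → factor 8.05/2.65 = 3.0377
Step 3: 350 μL + 7 mL = 7350 μL total → factor 7350/350 = 21
Step 4: 0.35 mL + 20 mL = 20.35 mL total → factor 20.35/0.35 = 58.143
Step 5: 5 mL brought to 15 mL → factor 15/5 = 3
Overall dilution factor = 95.778 × 3.0377 × 21 × 58.143 × 3 = 1.0657 × 10^6
Final = 4.00 mM / 1.0657 × 10^6 = 3.753 × 10^-6 mM = 3.75 nM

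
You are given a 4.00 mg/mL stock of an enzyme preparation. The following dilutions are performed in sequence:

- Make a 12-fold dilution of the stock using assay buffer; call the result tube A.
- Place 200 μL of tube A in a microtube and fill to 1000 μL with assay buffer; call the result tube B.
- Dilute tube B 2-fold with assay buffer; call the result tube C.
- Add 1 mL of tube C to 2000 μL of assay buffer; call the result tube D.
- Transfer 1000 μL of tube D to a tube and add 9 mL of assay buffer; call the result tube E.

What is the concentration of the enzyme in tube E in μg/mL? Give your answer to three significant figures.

1.11 μg/mL

Step 1: 12-fold → factor 12
Step 2: 200 μL brought to 1000 μL → factor 1000/200 = 5
Step 3: 2-fold → factor 2
Step 4: 1 mL + 2000 μL = 3 mL total → factor 3/1 = 3
Step 5: 1000 μL + 9 mL = 10000 μL total → factor 10000/1000 = 10
Overall dilution factor = 12 × 5 × 2 × 3 × 10 = 3600
Final = 4.00 mg/mL / 3600 = 0.001111 mg/mL = 1.11 μg/mL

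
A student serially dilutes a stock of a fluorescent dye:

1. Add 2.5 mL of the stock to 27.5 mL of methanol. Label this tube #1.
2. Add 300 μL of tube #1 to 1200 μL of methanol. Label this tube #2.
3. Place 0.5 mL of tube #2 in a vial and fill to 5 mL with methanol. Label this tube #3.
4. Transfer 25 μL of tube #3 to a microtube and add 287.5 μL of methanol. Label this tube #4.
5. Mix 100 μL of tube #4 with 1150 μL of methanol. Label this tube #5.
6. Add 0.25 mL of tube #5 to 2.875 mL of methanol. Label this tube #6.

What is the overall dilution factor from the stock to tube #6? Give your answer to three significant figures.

Step 1: 2.5 mL + 27.5 mL = 30 mL total → factor 30/2.5 = 12
Step 2: 300 μL + 1200 μL = 1500 μL total → factor 1500/300 = 5
Step 3: 0.5 mL brought to 5 mL → factor 5/0.5 = 10
Step 4: 25 μL + 287.5 μL = 312.5 μL total → factor 312.5/25 = 12.5
Step 5: 100 μL + 1150 μL = 1250 μL total → factor 1250/100 = 12.5
Step 6: 0.25 mL + 2.875 mL = 3.125 mL total → factor 3.125/0.25 = 12.5
Overall dilution factor = 12 × 5 × 10 × 12.5 × 12.5 × 12.5 = 1.1719 × 10^6

1.17 × 10^6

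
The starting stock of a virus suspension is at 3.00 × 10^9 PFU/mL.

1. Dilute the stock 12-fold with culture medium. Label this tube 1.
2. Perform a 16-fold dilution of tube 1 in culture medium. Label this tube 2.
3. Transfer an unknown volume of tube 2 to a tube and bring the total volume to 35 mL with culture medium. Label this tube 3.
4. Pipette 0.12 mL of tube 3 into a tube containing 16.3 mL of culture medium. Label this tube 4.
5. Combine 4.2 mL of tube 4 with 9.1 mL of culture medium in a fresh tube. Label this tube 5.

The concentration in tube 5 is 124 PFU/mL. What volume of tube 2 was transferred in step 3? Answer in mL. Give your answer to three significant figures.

Step 1: 12-fold → factor 12
Step 2: 16-fold → factor 16
Step 3: v brought to 35 mL → factor = 35 mL/v
Step 4: 0.12 mL + 16.3 mL = 16.42 mL total → factor 16.42/0.12 = 136.83
Step 5: 4.2 mL + 9.1 mL = 13.3 mL total → factor 13.3/4.2 = 3.1667
Product of known-step factors = 83195
Overall factor = 3.00 × 10^9 PFU/mL / (124 PFU/mL) = 2.4194 × 10^7
Step-3 factor = 2.4194 × 10^7 / 83195 = 290.81
v = 35 mL / 290.81 = 0.120 mL

0.120 mL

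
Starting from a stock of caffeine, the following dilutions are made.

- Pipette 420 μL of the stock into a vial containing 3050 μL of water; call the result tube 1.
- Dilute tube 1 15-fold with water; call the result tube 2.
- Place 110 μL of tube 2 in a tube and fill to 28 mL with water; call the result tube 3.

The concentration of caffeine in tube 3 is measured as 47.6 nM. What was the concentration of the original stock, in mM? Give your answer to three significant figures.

1.50 mM

Step 1: 420 μL + 3050 μL = 3470 μL total → factor 3470/420 = 8.2619
Step 2: 15-fold → factor 15
Step 3: 110 μL brought to 28 mL → factor 28000/110 = 254.55
Overall dilution factor = 8.2619 × 15 × 254.55 = 31545
Stock = 47.6 nM × 31545 = 1.502 × 10^6 nM = 1.50 mM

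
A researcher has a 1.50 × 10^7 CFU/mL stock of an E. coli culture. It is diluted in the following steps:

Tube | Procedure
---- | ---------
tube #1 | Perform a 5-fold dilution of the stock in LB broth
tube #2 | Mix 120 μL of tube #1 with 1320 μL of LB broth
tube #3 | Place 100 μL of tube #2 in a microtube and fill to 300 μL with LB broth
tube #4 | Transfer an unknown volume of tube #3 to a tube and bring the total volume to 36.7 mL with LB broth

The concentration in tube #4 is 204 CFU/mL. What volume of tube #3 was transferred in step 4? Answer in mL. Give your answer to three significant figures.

0.0898 mL

Step 1: 5-fold → factor 5
Step 2: 120 μL + 1320 μL = 1440 μL total → factor 1440/120 = 12
Step 3: 100 μL brought to 300 μL → factor 300/100 = 3
Step 4: v brought to 36.7 mL → factor = 36.7 mL/v
Product of known-step factors = 180
Overall factor = 1.50 × 10^7 CFU/mL / (204 CFU/mL) = 73529
Step-4 factor = 73529 / 180 = 408.5
v = 36.7 mL / 408.5 = 0.0898 mL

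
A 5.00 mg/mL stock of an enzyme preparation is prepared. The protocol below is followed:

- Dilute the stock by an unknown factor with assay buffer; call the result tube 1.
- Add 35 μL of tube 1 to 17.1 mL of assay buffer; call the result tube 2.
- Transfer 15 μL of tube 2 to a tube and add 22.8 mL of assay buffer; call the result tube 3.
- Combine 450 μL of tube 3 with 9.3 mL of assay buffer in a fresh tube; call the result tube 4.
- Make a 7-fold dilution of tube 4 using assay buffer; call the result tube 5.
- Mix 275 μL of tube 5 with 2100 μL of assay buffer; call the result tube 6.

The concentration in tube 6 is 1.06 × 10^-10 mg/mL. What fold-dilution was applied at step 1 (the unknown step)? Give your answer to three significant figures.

48.4-fold

Step 1: unknown factor x
Step 2: 35 μL + 17.1 mL = 17135 μL total → factor 17135/35 = 489.57
Step 3: 15 μL + 22.8 mL = 22815 μL total → factor 22815/15 = 1521
Step 4: 450 μL + 9.3 mL = 9750 μL total → factor 9750/450 = 21.667
Step 5: 7-fold → factor 7
Step 6: 275 μL + 2100 μL = 2375 μL total → factor 2375/275 = 8.6364
Product of known-step factors = 9.7536 × 10^8
Overall factor = 5.00 mg/mL / (1.06 × 10^-10 mg/mL) = 4.717 × 10^10
x = 4.717 × 10^10 / 9.7536 × 10^8 = 48.4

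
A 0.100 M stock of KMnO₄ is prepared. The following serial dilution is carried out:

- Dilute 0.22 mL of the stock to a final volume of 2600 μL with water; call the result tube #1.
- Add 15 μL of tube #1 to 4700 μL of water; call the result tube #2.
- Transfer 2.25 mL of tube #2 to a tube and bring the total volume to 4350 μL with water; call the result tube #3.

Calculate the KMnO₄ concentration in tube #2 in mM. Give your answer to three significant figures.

0.0269 mM

Step 1: 0.22 mL brought to 2600 μL → factor 2.6/0.22 = 11.818
Step 2: 15 μL + 4700 μL = 4715 μL total → factor 4715/15 = 314.33
Dilution factor through tube #2 = 11.818 × 314.33 = 3714.8
[tube #2] = 0.100 M / 3714.8 = 2.692 × 10^-5 M = 0.0269 mM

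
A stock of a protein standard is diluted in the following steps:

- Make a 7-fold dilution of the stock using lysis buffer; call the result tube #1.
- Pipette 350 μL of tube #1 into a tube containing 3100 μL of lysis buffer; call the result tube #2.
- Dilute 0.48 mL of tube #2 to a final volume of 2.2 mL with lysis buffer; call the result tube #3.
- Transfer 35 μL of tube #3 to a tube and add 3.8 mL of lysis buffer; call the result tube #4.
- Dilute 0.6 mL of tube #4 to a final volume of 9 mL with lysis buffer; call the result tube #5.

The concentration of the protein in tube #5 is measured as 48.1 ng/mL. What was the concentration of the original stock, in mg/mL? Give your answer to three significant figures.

25.0 mg/mL

Step 1: 7-fold → factor 7
Step 2: 350 μL + 3100 μL = 3450 μL total → factor 3450/350 = 9.8571
Step 3: 0.48 mL brought to 2.2 mL → factor 2.2/0.48 = 4.5833
Step 4: 35 μL + 3.8 mL = 3835 μL total → factor 3835/35 = 109.57
Step 5: 0.6 mL brought to 9 mL → factor 9/0.6 = 15
Overall dilution factor = 7 × 9.8571 × 4.5833 × 109.57 × 15 = 5.1978 × 10^5
Stock = 48.1 ng/mL × 5.1978 × 10^5 = 2.500 × 10^7 ng/mL = 25.0 mg/mL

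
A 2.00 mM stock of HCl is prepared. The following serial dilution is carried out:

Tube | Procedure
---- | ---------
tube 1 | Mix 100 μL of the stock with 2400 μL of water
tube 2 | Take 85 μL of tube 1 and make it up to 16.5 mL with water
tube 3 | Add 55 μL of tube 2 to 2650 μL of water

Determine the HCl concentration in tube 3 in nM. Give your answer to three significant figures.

8.38 nM

Step 1: 100 μL + 2400 μL = 2500 μL total → factor 2500/100 = 25
Step 2: 85 μL brought to 16.5 mL → factor 16500/85 = 194.12
Step 3: 55 μL + 2650 μL = 2705 μL total → factor 2705/55 = 49.182
Overall dilution factor = 25 × 194.12 × 49.182 = 2.3868 × 10^5
Final = 2.00 mM / 2.3868 × 10^5 = 8.380 × 10^-6 mM = 8.38 nM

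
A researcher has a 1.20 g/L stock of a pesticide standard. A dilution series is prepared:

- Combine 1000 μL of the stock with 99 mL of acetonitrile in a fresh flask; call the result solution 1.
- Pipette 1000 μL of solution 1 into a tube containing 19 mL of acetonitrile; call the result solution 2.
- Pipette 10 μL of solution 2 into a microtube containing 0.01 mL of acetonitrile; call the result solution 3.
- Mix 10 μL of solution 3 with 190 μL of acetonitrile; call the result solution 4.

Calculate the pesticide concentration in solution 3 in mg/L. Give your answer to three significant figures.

Step 1: 1000 μL + 99 mL = 1 × 10^5 μL total → factor 1 × 10^5/1000 = 100
Step 2: 1000 μL + 19 mL = 20000 μL total → factor 20000/1000 = 20
Step 3: 10 μL + 0.01 mL = 20 μL total → factor 20/10 = 2
Dilution factor through solution 3 = 100 × 20 × 2 = 4000
[solution 3] = 1.20 g/L / 4000 = 0.0003000 g/L = 0.300 mg/L

0.300 mg/L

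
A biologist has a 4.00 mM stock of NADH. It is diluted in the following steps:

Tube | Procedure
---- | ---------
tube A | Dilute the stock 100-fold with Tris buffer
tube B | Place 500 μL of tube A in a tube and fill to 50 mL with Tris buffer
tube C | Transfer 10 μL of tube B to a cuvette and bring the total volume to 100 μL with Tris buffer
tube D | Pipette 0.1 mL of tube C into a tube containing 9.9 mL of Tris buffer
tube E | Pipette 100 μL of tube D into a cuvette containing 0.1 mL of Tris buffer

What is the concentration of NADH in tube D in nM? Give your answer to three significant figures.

Step 1: 100-fold → factor 100
Step 2: 500 μL brought to 50 mL → factor 50000/500 = 100
Step 3: 10 μL brought to 100 μL → factor 100/10 = 10
Step 4: 0.1 mL + 9.9 mL = 10 mL total → factor 10/0.1 = 100
Dilution factor through tube D = 100 × 100 × 10 × 100 = 1 × 10^7
[tube D] = 4.00 mM / 1 × 10^7 = 4.000 × 10^-7 mM = 0.400 nM

0.400 nM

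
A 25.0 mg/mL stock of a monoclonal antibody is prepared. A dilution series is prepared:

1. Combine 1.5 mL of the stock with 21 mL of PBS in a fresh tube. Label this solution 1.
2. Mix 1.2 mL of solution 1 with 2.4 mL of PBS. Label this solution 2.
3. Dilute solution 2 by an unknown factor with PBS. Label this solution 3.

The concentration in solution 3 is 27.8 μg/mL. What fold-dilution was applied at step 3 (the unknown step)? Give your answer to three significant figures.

Step 1: 1.5 mL + 21 mL = 22.5 mL total → factor 22.5/1.5 = 15
Step 2: 1.2 mL + 2.4 mL = 3.6 mL total → factor 3.6/1.2 = 3
Step 3: unknown factor x
Product of known-step factors = 45
Overall factor = 25.0 mg/mL / (27.8 μg/mL) = 899.28
x = 899.28 / 45 = 20.0

20.0-fold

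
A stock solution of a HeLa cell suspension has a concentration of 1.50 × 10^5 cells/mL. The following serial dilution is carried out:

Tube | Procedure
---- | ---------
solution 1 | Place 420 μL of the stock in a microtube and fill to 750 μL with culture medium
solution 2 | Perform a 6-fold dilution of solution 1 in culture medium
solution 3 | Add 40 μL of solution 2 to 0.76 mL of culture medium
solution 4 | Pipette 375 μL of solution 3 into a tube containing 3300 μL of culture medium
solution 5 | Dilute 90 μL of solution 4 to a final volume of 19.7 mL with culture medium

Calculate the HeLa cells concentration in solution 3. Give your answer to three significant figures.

700 cells/mL

Step 1: 420 μL brought to 750 μL → factor 750/420 = 1.7857
Step 2: 6-fold → factor 6
Step 3: 40 μL + 0.76 mL = 800 μL total → factor 800/40 = 20
Dilution factor through solution 3 = 1.7857 × 6 × 20 = 214.29
[solution 3] = 1.50 × 10^5 cells/mL / 214.29 = 700 cells/mL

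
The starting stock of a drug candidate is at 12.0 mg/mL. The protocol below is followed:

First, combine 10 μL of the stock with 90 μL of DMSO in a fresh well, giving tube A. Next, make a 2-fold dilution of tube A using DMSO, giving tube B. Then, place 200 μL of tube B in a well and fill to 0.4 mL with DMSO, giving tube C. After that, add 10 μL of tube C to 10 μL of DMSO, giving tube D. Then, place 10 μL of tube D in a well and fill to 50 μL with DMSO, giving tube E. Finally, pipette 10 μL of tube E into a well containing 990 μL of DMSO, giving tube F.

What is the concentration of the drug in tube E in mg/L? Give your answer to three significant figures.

30.0 mg/L

Step 1: 10 μL + 90 μL = 100 μL total → factor 100/10 = 10
Step 2: 2-fold → factor 2
Step 3: 200 μL brought to 0.4 mL → factor 400/200 = 2
Step 4: 10 μL + 10 μL = 20 μL total → factor 20/10 = 2
Step 5: 10 μL brought to 50 μL → factor 50/10 = 5
Dilution factor through tube E = 10 × 2 × 2 × 2 × 5 = 400
[tube E] = 12.0 mg/mL / 400 = 0.03000 mg/mL = 30.0 mg/L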